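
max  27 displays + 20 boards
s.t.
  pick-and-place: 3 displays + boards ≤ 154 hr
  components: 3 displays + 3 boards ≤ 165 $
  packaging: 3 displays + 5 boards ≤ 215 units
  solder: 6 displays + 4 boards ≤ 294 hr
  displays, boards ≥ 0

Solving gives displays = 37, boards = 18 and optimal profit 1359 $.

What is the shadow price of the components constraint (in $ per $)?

2

At the optimum: pick-and-place uses 129 of 154 (slack = 25); components uses 165 of 165 (binding); packaging uses 201 of 215 (slack = 14); solder uses 294 of 294 (binding).
Since pick-and-place, packaging are not tight, their duals are 0.
From A_Bᵀ y = c: 3·y_components + 6·y_solder = 27; 3·y_components + 4·y_solder = 20.
→ y_components = 2 and y_solder = 3.5.
Shadow price of components = 2.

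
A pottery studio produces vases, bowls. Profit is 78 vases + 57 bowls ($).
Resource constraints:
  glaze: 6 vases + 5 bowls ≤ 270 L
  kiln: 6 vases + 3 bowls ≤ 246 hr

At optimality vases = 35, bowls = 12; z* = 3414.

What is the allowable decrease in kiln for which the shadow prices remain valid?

Binding constraints: glaze, kiln. The basis is B = [[6,5],[6,3]] with det -12.
Per unit decrease in kiln, x* moves by d = (-0.4167, 0.5).
The basis stays optimal until vases reaches 0; allowable decrease = 84 hr.

84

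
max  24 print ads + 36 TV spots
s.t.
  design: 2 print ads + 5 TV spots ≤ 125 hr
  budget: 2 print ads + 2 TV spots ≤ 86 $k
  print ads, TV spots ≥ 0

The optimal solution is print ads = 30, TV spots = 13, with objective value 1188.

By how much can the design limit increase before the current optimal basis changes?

90

Binding constraints: design, budget. The basis is B = [[2,5],[2,2]] with det -6.
Per unit increase in design, x* moves by d = (-0.3333, 0.3333).
The basis stays optimal until print ads reaches 0; allowable increase = 90 hr.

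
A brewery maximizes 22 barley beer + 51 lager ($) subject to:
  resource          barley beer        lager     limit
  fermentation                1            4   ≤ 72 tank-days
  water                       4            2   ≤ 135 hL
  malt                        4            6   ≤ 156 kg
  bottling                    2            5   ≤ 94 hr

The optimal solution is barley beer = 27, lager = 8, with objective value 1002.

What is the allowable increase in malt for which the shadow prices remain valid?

5.5

Binding constraints: malt, bottling. The basis is B = [[4,6],[2,5]] with det 8.
Per unit increase in malt, x* moves by d = (0.625, -0.25).
The basis stays optimal until water becomes binding; allowable increase = 5.5 kg.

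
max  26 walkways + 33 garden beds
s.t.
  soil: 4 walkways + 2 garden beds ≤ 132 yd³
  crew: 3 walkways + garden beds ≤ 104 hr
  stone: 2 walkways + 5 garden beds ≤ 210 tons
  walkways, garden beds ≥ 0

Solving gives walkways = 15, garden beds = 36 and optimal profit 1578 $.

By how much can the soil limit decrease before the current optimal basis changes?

48

Binding constraints: soil, stone. The basis is B = [[4,2],[2,5]] with det 16.
Per unit decrease in soil, x* moves by d = (-0.3125, 0.125).
The basis stays optimal until walkways reaches 0; allowable decrease = 48 yd³.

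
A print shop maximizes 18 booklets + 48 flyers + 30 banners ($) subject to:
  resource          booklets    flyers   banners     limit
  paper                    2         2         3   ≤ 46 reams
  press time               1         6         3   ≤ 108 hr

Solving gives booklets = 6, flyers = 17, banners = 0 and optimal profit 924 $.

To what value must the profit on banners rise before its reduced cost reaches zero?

Both paper and press time are binding at x*.
From A_Bᵀ y = c: 2·y_paper + 1·y_press time = 18; 2·y_paper + 6·y_press time = 48.
Solving: y_paper = 6, y_press time = 6.
banners enters the basis when its profit ≥ yᵀa₃ = 6·3 + 6·3 = 36.

36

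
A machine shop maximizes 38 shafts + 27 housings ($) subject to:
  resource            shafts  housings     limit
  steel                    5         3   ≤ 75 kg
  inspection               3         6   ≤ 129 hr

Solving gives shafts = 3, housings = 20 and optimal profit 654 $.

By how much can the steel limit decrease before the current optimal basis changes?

10.5

Binding constraints: steel, inspection. The basis is B = [[5,3],[3,6]] with det 21.
Per unit decrease in steel, x* moves by d = (-0.2857, 0.1429).
The basis stays optimal until shafts reaches 0; allowable decrease = 10.5 kg.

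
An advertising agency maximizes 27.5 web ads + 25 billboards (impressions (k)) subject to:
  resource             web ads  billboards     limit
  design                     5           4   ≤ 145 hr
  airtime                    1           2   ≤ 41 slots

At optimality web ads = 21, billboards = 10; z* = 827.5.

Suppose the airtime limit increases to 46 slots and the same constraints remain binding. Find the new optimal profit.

840

Check each constraint at x*: design 145/145 (tight); airtime 41/41 (tight).
From A_Bᵀ y = c: 5·y_design + 1·y_airtime = 27.5; 4·y_design + 2·y_airtime = 25.
Solving: y_design = 5, y_airtime = 2.5.
Δz = y_airtime·Δb = 2.5 × (5) = 12.5, so new z* = 827.5 + 12.5 = 840.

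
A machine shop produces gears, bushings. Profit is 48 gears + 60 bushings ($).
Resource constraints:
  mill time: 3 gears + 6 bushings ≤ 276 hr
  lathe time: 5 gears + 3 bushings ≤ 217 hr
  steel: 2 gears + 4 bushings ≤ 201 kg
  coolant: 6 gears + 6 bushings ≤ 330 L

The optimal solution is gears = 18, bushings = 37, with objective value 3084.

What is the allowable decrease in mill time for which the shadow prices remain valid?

Binding constraints: mill time, coolant. The basis is B = [[3,6],[6,6]] with det -18.
Per unit decrease in mill time, x* moves by d = (0.3333, -0.3333).
The basis stays optimal until lathe time becomes binding; allowable decrease = 24 hr.

24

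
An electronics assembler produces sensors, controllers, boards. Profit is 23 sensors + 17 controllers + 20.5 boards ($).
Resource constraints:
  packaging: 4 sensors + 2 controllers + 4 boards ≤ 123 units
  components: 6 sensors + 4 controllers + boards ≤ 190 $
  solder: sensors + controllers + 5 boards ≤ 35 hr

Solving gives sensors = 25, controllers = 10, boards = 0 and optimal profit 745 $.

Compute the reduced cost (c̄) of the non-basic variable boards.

-7.5

Check each constraint at x*: packaging 120/123 (slack 3); components 190/190 (tight); solder 35/35 (tight).
Slack constraints have shadow price 0 (complementary slackness).
From A_Bᵀ y = c: 6·y_components + 1·y_solder = 23; 4·y_components + 1·y_solder = 17.
Solving: y_components = 3, y_solder = 5.
Reduced cost of boards: c₃ − yᵀa₃ = 20.5 − (3·1 + 5·5) = 20.5 − 28 = -7.5.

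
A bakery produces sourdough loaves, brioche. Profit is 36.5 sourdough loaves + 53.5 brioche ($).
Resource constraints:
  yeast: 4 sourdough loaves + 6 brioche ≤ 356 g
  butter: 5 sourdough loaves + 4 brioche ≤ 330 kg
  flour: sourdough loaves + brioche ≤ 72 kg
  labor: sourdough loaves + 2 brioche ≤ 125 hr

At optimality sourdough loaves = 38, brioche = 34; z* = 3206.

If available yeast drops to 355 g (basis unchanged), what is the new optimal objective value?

3197.5

At the optimum: yeast uses 356 of 356 (binding); butter uses 326 of 330 (slack = 4); flour uses 72 of 72 (binding); labor uses 106 of 125 (slack = 19).
By complementary slackness, y = 0 for the non-binding constraints.
The binding rows give the dual system: 4·y_yeast + 1·y_flour = 36.5 and 6·y_yeast + 1·y_flour = 53.5.
Solving: y_yeast = 8.5, y_flour = 2.5.
Δz = y_yeast·Δb = 8.5 × (-1) = -8.5, so new z* = 3206 − 8.5 = 3197.5.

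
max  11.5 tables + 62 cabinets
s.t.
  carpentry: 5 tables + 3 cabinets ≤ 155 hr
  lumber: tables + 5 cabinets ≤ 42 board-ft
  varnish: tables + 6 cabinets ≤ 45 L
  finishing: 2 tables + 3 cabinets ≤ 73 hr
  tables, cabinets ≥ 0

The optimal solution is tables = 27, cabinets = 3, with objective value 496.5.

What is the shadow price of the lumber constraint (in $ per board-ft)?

Binding: lumber and varnish. Non-binding: carpentry (11 unused), finishing (10 unused).
Slack constraints have shadow price 0 (complementary slackness).
The binding rows give the dual system: 1·y_lumber + 1·y_varnish = 11.5 and 5·y_lumber + 6·y_varnish = 62.
This yields shadow prices y_lumber = 7, y_varnish = 4.5.
Shadow price of lumber = 7.

7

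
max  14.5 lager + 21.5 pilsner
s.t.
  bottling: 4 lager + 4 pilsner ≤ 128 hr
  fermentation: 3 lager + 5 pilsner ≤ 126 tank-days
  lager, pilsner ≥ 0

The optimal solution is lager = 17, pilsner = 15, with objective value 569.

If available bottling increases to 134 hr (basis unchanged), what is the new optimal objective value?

575

Check each constraint at x*: bottling 128/128 (tight); fermentation 126/126 (tight).
From A_Bᵀ y = c: 4·y_bottling + 3·y_fermentation = 14.5; 4·y_bottling + 5·y_fermentation = 21.5.
Solving: y_bottling = 1, y_fermentation = 3.5.
Δz = y_bottling·Δb = 1 × (6) = 6, so new z* = 569 + 6 = 575.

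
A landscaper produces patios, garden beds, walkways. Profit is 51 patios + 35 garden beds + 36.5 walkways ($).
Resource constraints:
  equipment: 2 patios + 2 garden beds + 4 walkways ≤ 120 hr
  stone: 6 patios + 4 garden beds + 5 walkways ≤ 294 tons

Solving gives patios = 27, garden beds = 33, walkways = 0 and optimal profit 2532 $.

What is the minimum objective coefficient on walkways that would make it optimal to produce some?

Check each constraint at x*: equipment 120/120 (tight); stone 294/294 (tight).
From A_Bᵀ y = c: 2·y_equipment + 6·y_stone = 51; 2·y_equipment + 4·y_stone = 35.
→ y_equipment = 1.5 and y_stone = 8.
walkways enters the basis when its profit ≥ yᵀa₃ = 1.5·4 + 8·5 = 46.

46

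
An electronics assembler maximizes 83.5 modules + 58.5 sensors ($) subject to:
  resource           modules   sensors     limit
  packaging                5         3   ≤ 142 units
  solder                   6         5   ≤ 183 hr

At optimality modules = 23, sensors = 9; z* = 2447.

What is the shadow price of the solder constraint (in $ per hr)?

6

At the optimum: packaging uses 142 of 142 (binding); solder uses 183 of 183 (binding).
The binding rows give the dual system: 5·y_packaging + 6·y_solder = 83.5 and 3·y_packaging + 5·y_solder = 58.5.
Solving: y_packaging = 9.5, y_solder = 6.
Shadow price of solder = 6.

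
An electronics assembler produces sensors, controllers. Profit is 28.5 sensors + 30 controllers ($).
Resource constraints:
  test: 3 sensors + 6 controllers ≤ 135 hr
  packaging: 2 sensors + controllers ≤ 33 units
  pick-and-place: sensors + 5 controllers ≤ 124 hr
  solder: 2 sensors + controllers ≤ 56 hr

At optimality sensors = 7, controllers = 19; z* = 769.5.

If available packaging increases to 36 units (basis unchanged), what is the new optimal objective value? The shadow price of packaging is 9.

Δb = 3, so new z* = 769.5 + (9)·(3) = 769.5 + 27 = 796.5.

796.5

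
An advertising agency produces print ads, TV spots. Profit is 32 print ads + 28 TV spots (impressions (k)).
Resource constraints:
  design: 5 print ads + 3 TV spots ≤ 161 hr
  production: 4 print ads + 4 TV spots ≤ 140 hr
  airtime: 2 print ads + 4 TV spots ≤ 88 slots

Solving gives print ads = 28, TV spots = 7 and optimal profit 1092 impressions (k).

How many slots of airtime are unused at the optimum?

4

airtime used = 2·28 + 4·7 = 84; slack = 88 − 84 = 4.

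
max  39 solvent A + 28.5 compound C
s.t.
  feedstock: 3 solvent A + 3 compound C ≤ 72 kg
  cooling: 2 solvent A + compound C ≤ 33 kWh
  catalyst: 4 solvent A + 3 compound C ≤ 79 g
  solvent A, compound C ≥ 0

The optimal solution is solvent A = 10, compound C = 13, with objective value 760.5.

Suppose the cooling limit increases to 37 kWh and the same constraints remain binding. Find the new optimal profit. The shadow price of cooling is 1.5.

766.5

Δb = 4, so new z* = 760.5 + (1.5)·(4) = 760.5 + 6 = 766.5.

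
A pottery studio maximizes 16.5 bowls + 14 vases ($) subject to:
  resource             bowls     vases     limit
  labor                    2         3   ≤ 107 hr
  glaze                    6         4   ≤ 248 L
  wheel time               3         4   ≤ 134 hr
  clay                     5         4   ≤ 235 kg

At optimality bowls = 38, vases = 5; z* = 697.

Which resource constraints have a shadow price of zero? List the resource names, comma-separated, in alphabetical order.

labor: 91/107 (slack 16)
glaze: 248/248 (binding)
wheel time: 134/134 (binding)
clay: 210/235 (slack 25)
By complementary slackness, a constraint with positive slack has shadow price 0 → clay, labor.

clay, labor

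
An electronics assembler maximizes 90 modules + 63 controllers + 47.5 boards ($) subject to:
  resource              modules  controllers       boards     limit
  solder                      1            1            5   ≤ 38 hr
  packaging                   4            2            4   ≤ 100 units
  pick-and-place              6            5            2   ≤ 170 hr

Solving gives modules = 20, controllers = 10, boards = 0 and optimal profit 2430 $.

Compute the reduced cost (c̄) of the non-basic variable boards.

-6.5

At the optimum: solder uses 30 of 38 (slack = 8); packaging uses 100 of 100 (binding); pick-and-place uses 170 of 170 (binding).
By complementary slackness, y = 0 for the non-binding constraint.
Dual feasibility on the basic columns requires 4·y_packaging + 6·y_pick-and-place = 90, 2·y_packaging + 5·y_pick-and-place = 63.
→ y_packaging = 9 and y_pick-and-place = 9.
Reduced cost of boards: c₃ − yᵀa₃ = 47.5 − (9·4 + 9·2) = 47.5 − 54 = -6.5.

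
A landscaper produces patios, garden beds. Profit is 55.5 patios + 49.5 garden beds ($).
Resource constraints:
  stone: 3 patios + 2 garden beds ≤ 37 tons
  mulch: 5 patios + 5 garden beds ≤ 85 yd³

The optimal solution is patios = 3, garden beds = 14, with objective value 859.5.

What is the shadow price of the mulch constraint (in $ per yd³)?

7.5

Check each constraint at x*: stone 37/37 (tight); mulch 85/85 (tight).
The binding rows give the dual system: 3·y_stone + 5·y_mulch = 55.5 and 2·y_stone + 5·y_mulch = 49.5.
→ y_stone = 6 and y_mulch = 7.5.
Shadow price of mulch = 7.5.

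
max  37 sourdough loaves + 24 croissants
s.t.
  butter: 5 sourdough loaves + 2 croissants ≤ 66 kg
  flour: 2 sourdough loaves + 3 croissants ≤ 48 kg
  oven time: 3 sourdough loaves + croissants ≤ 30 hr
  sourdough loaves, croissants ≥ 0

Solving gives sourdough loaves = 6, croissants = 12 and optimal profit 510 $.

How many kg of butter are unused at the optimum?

butter used = 5·6 + 2·12 = 54; slack = 66 − 54 = 12.

12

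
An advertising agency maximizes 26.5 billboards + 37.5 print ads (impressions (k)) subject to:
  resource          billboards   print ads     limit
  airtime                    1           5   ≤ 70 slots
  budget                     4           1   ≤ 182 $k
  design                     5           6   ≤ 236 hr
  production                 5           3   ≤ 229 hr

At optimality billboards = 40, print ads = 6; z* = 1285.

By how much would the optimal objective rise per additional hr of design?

At the optimum: airtime uses 70 of 70 (binding); budget uses 166 of 182 (slack = 16); design uses 236 of 236 (binding); production uses 218 of 229 (slack = 11).
Slack constraints have shadow price 0 (complementary slackness).
From A_Bᵀ y = c: 1·y_airtime + 5·y_design = 26.5; 5·y_airtime + 6·y_design = 37.5.
This yields shadow prices y_airtime = 1.5, y_design = 5.
Shadow price of design = 5.

5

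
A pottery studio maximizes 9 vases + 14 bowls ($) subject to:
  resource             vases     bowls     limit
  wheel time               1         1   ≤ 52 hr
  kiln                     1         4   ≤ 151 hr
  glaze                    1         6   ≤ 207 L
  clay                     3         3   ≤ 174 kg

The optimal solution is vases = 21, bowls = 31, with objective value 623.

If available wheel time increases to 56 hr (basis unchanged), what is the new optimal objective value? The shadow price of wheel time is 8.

655

Δb = 4, so new z* = 623 + (8)·(4) = 623 + 32 = 655.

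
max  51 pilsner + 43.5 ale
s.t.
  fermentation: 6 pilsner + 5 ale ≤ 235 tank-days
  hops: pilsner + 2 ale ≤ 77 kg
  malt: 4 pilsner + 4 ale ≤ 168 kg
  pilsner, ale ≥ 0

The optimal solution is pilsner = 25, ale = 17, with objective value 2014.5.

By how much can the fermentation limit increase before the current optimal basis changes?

17

Binding constraints: fermentation, malt. The basis is B = [[6,5],[4,4]] with det 4.
Per unit increase in fermentation, x* moves by d = (1, -1).
The basis stays optimal until ale reaches 0; allowable increase = 17 tank-days.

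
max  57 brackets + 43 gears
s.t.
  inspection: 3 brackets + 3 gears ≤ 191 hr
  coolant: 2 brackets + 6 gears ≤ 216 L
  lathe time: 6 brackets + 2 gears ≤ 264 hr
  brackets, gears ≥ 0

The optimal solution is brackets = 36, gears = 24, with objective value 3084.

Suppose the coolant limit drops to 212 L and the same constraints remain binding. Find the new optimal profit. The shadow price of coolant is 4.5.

3066

Δb = -4, so new z* = 3084 + (4.5)·(-4) = 3084 − 18 = 3066.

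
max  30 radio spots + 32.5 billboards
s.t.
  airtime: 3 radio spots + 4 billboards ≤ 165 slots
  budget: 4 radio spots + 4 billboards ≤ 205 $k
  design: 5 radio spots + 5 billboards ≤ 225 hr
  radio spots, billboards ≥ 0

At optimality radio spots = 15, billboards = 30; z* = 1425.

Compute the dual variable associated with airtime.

2.5

Check each constraint at x*: airtime 165/165 (tight); budget 180/205 (slack 25); design 225/225 (tight).
Slack constraints have shadow price 0 (complementary slackness).
The binding rows give the dual system: 3·y_airtime + 5·y_design = 30 and 4·y_airtime + 5·y_design = 32.5.
This yields shadow prices y_airtime = 2.5, y_design = 4.5.
Shadow price of airtime = 2.5.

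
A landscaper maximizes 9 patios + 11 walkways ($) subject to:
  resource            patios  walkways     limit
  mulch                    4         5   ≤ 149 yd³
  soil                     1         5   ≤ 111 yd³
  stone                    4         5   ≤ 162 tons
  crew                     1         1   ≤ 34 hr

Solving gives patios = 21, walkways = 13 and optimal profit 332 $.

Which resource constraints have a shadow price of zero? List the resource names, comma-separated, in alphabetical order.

soil, stone

mulch: 149/149 (binding)
soil: 86/111 (slack 25)
stone: 149/162 (slack 13)
crew: 34/34 (binding)
By complementary slackness, a constraint with positive slack has shadow price 0 → soil, stone.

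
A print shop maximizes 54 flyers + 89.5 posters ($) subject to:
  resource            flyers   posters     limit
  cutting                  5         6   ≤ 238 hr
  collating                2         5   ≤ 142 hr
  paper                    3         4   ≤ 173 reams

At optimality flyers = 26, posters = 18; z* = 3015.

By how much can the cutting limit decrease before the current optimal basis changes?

Binding constraints: cutting, collating. The basis is B = [[5,6],[2,5]] with det 13.
Per unit decrease in cutting, x* moves by d = (-0.3846, 0.1538).
The basis stays optimal until flyers reaches 0; allowable decrease = 67.6 hr.

67.6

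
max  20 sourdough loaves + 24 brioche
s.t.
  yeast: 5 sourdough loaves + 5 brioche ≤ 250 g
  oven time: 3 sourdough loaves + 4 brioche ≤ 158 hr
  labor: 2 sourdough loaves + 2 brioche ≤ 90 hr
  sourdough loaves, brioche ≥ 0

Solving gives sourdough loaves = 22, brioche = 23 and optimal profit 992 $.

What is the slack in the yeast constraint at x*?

25

yeast used = 5·22 + 5·23 = 225; slack = 250 − 225 = 25.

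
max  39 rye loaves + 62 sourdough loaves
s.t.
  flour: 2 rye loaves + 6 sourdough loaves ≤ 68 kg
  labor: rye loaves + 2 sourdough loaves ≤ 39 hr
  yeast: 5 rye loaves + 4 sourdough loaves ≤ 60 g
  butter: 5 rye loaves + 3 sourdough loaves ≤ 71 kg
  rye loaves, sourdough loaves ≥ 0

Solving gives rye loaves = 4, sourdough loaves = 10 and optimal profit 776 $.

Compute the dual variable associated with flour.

At the optimum: flour uses 68 of 68 (binding); labor uses 24 of 39 (slack = 15); yeast uses 60 of 60 (binding); butter uses 50 of 71 (slack = 21).
By complementary slackness, y = 0 for the non-binding constraints.
From A_Bᵀ y = c: 2·y_flour + 5·y_yeast = 39; 6·y_flour + 4·y_yeast = 62.
→ y_flour = 7 and y_yeast = 5.
Shadow price of flour = 7.

7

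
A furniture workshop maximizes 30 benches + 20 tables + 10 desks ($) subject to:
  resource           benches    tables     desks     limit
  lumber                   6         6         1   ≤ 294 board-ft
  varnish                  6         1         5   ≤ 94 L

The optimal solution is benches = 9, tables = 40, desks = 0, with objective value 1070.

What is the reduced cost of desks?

-3

At the optimum: lumber uses 294 of 294 (binding); varnish uses 94 of 94 (binding).
The binding rows give the dual system: 6·y_lumber + 6·y_varnish = 30 and 6·y_lumber + 1·y_varnish = 20.
This yields shadow prices y_lumber = 3, y_varnish = 2.
Reduced cost of desks: c₃ − yᵀa₃ = 10 − (3·1 + 2·5) = 10 − 13 = -3.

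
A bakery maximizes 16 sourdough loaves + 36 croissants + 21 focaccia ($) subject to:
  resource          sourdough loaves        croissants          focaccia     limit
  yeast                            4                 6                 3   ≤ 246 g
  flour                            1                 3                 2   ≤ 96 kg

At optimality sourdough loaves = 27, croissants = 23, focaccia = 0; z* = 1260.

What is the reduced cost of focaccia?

-1

Check each constraint at x*: yeast 246/246 (tight); flour 96/96 (tight).
The binding rows give the dual system: 4·y_yeast + 1·y_flour = 16 and 6·y_yeast + 3·y_flour = 36.
This yields shadow prices y_yeast = 2, y_flour = 8.
Reduced cost of focaccia: c₃ − yᵀa₃ = 21 − (2·3 + 8·2) = 21 − 22 = -1.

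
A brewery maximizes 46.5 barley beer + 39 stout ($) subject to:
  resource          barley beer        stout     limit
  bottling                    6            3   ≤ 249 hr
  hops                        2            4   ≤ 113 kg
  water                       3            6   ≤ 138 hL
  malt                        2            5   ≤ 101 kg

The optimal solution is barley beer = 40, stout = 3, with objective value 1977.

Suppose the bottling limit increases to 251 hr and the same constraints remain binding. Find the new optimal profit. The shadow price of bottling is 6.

Δb = 2, so new z* = 1977 + (6)·(2) = 1977 + 12 = 1989.

1989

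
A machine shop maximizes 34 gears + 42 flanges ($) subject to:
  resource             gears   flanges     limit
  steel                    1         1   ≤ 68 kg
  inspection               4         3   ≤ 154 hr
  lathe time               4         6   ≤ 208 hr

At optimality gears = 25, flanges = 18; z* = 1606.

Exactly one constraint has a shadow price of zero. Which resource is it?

steel

steel: 43/68 (slack 25)
inspection: 154/154 (binding)
lathe time: 208/208 (binding)
By complementary slackness, a constraint with positive slack has shadow price 0 → steel.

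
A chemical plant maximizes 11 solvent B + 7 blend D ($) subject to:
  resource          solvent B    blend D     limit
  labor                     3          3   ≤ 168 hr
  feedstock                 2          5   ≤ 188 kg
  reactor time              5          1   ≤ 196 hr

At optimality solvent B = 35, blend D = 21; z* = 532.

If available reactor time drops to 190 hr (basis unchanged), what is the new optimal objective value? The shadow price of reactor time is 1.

526

Δb = -6, so new z* = 532 + (1)·(-6) = 532 − 6 = 526.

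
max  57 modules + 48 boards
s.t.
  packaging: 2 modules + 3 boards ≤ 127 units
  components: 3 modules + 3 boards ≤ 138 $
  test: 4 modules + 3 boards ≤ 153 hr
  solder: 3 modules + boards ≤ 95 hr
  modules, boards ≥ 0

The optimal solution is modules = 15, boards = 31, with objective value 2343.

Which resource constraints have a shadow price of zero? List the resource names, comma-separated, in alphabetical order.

packaging, solder

packaging: 123/127 (slack 4)
components: 138/138 (binding)
test: 153/153 (binding)
solder: 76/95 (slack 19)
By complementary slackness, a constraint with positive slack has shadow price 0 → packaging, solder.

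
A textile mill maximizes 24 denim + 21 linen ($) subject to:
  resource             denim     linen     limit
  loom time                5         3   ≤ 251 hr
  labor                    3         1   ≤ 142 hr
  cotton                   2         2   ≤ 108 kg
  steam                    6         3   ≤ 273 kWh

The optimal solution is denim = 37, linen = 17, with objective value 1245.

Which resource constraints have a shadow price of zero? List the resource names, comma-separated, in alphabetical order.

labor, loom time

loom time: 236/251 (slack 15)
labor: 128/142 (slack 14)
cotton: 108/108 (binding)
steam: 273/273 (binding)
By complementary slackness, a constraint with positive slack has shadow price 0 → labor, loom time.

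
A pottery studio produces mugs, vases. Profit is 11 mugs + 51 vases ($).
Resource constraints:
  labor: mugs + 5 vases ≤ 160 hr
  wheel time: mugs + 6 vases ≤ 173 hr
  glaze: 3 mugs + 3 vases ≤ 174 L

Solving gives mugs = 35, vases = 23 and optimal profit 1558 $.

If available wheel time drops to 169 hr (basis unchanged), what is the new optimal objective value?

1526

Check each constraint at x*: labor 150/160 (slack 10); wheel time 173/173 (tight); glaze 174/174 (tight).
Slack constraints have shadow price 0 (complementary slackness).
From A_Bᵀ y = c: 1·y_wheel time + 3·y_glaze = 11; 6·y_wheel time + 3·y_glaze = 51.
→ y_wheel time = 8 and y_glaze = 1.
Δz = y_wheel time·Δb = 8 × (-4) = -32, so new z* = 1558 − 32 = 1526.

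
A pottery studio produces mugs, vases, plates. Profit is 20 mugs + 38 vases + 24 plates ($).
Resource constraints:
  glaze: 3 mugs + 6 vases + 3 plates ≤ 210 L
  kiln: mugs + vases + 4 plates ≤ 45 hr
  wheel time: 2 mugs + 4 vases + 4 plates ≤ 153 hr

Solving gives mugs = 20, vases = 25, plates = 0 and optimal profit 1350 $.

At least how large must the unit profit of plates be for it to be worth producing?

Check each constraint at x*: glaze 210/210 (tight); kiln 45/45 (tight); wheel time 140/153 (slack 13).
Slack constraints have shadow price 0 (complementary slackness).
The binding rows give the dual system: 3·y_glaze + 1·y_kiln = 20 and 6·y_glaze + 1·y_kiln = 38.
→ y_glaze = 6 and y_kiln = 2.
plates enters the basis when its profit ≥ yᵀa₃ = 6·3 + 2·4 = 26.

26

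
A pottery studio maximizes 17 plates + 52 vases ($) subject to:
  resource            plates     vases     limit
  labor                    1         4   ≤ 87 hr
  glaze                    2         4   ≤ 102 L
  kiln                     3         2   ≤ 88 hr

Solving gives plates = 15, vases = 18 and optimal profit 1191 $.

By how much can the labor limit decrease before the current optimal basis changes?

Binding constraints: labor, glaze. The basis is B = [[1,4],[2,4]] with det -4.
Per unit decrease in labor, x* moves by d = (1, -0.5).
The basis stays optimal until kiln becomes binding; allowable decrease = 3.5 hr.

3.5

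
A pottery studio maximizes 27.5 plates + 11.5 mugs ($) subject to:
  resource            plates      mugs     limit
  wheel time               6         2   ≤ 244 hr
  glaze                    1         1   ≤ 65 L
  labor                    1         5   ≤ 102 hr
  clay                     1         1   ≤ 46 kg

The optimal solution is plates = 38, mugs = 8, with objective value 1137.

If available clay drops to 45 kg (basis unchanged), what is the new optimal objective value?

1133.5

Binding: wheel time and clay. Non-binding: glaze (19 unused), labor (24 unused).
Since glaze, labor are not tight, their duals are 0.
The binding rows give the dual system: 6·y_wheel time + 1·y_clay = 27.5 and 2·y_wheel time + 1·y_clay = 11.5.
This yields shadow prices y_wheel time = 4, y_clay = 3.5.
Δz = y_clay·Δb = 3.5 × (-1) = -3.5, so new z* = 1137 − 3.5 = 1133.5.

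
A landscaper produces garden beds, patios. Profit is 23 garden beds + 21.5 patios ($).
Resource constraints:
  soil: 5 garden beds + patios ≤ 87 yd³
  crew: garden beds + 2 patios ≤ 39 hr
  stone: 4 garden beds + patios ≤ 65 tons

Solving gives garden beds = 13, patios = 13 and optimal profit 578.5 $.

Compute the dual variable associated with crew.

9

Check each constraint at x*: soil 78/87 (slack 9); crew 39/39 (tight); stone 65/65 (tight).
Since soil is not tight, its dual is 0.
Dual feasibility on the basic columns requires 1·y_crew + 4·y_stone = 23, 2·y_crew + 1·y_stone = 21.5.
→ y_crew = 9 and y_stone = 3.5.
Shadow price of crew = 9.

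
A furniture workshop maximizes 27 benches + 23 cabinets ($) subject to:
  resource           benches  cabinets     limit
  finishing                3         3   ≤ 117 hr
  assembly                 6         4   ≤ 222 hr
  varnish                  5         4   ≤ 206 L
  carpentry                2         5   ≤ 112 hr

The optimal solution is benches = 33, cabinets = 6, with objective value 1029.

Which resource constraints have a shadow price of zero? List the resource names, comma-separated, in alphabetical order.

finishing: 117/117 (binding)
assembly: 222/222 (binding)
varnish: 189/206 (slack 17)
carpentry: 96/112 (slack 16)
By complementary slackness, a constraint with positive slack has shadow price 0 → carpentry, varnish.

carpentry, varnish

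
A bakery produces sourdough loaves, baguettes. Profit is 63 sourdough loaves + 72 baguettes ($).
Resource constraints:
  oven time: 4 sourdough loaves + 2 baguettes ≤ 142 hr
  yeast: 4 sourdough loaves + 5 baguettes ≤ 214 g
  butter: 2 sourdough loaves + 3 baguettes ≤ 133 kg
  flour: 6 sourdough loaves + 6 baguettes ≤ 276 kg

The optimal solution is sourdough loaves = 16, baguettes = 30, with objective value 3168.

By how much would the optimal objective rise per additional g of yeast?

Check each constraint at x*: oven time 124/142 (slack 18); yeast 214/214 (tight); butter 122/133 (slack 11); flour 276/276 (tight).
Slack constraints have shadow price 0 (complementary slackness).
The binding rows give the dual system: 4·y_yeast + 6·y_flour = 63 and 5·y_yeast + 6·y_flour = 72.
Solving: y_yeast = 9, y_flour = 4.5.
Shadow price of yeast = 9.

9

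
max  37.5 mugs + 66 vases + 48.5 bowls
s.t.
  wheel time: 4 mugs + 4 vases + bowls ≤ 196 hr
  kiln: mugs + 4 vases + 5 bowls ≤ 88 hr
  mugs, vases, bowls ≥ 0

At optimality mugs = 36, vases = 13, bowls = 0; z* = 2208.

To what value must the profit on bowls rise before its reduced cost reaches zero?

Check each constraint at x*: wheel time 196/196 (tight); kiln 88/88 (tight).
Dual feasibility on the basic columns requires 4·y_wheel time + 1·y_kiln = 37.5, 4·y_wheel time + 4·y_kiln = 66.
Solving: y_wheel time = 7, y_kiln = 9.5.
bowls enters the basis when its profit ≥ yᵀa₃ = 7·1 + 9.5·5 = 54.5.

54.5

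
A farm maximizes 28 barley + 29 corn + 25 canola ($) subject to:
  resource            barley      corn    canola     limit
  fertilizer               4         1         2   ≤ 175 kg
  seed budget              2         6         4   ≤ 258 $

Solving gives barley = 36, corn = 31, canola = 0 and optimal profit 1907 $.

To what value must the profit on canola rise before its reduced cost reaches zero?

26

Check each constraint at x*: fertilizer 175/175 (tight); seed budget 258/258 (tight).
Dual feasibility on the basic columns requires 4·y_fertilizer + 2·y_seed budget = 28, 1·y_fertilizer + 6·y_seed budget = 29.
This yields shadow prices y_fertilizer = 5, y_seed budget = 4.
canola enters the basis when its profit ≥ yᵀa₃ = 5·2 + 4·4 = 26.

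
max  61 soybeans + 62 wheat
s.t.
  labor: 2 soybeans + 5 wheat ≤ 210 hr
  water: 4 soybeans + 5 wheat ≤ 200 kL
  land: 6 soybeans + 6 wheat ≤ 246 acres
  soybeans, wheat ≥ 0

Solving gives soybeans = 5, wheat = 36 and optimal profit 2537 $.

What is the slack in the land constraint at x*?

0

land used = 6·5 + 6·36 = 246; slack = 246 − 246 = 0.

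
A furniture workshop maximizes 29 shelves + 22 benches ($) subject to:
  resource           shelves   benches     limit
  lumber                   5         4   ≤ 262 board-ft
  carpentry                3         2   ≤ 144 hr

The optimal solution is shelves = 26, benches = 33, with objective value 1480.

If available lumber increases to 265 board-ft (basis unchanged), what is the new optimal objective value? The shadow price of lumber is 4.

Δb = 3, so new z* = 1480 + (4)·(3) = 1480 + 12 = 1492.

1492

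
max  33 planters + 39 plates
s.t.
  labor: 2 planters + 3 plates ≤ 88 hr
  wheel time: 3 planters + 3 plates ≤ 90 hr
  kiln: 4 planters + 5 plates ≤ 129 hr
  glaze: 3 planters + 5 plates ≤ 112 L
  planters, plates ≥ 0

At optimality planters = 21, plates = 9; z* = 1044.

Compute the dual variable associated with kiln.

At the optimum: labor uses 69 of 88 (slack = 19); wheel time uses 90 of 90 (binding); kiln uses 129 of 129 (binding); glaze uses 108 of 112 (slack = 4).
By complementary slackness, y = 0 for the non-binding constraints.
Dual feasibility on the basic columns requires 3·y_wheel time + 4·y_kiln = 33, 3·y_wheel time + 5·y_kiln = 39.
Solving: y_wheel time = 3, y_kiln = 6.
Shadow price of kiln = 6.

6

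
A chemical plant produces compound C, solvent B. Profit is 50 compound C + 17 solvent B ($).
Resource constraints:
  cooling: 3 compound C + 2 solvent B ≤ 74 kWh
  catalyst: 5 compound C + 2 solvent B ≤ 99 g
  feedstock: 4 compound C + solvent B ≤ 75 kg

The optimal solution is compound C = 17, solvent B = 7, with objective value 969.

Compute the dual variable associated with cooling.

0

Check each constraint at x*: cooling 65/74 (slack 9); catalyst 99/99 (tight); feedstock 75/75 (tight).
By complementary slackness, y = 0 for the non-binding constraint.
The binding rows give the dual system: 5·y_catalyst + 4·y_feedstock = 50 and 2·y_catalyst + 1·y_feedstock = 17.
→ y_catalyst = 6 and y_feedstock = 5.
Shadow price of cooling = 0.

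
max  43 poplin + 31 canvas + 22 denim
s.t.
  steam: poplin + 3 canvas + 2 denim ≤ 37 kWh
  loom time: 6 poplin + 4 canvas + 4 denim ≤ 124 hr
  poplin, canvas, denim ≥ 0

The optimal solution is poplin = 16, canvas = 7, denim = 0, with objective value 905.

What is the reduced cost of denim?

Both steam and loom time are binding at x*.
The binding rows give the dual system: 1·y_steam + 6·y_loom time = 43 and 3·y_steam + 4·y_loom time = 31.
This yields shadow prices y_steam = 1, y_loom time = 7.
Reduced cost of denim: c₃ − yᵀa₃ = 22 − (1·2 + 7·4) = 22 − 30 = -8.

-8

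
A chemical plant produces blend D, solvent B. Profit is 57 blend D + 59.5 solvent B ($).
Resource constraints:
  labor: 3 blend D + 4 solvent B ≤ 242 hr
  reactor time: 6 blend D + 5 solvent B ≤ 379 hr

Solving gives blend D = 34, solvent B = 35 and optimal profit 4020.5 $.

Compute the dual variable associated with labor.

Both labor and reactor time are binding at x*.
Dual feasibility on the basic columns requires 3·y_labor + 6·y_reactor time = 57, 4·y_labor + 5·y_reactor time = 59.5.
Solving: y_labor = 8, y_reactor time = 5.5.
Shadow price of labor = 8.

8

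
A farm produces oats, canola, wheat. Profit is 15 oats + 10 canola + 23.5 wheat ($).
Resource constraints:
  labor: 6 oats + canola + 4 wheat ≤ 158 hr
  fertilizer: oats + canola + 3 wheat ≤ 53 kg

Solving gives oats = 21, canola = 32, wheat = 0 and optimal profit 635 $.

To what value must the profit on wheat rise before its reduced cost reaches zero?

31

Both labor and fertilizer are binding at x*.
The binding rows give the dual system: 6·y_labor + 1·y_fertilizer = 15 and 1·y_labor + 1·y_fertilizer = 10.
Solving: y_labor = 1, y_fertilizer = 9.
wheat enters the basis when its profit ≥ yᵀa₃ = 1·4 + 9·3 = 31.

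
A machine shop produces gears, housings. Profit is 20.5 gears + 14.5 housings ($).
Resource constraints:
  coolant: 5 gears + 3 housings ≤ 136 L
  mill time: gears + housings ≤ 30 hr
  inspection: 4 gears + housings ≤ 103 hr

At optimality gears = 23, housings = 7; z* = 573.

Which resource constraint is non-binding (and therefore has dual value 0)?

coolant: 136/136 (binding)
mill time: 30/30 (binding)
inspection: 99/103 (slack 4)
By complementary slackness, a constraint with positive slack has shadow price 0 → inspection.

inspection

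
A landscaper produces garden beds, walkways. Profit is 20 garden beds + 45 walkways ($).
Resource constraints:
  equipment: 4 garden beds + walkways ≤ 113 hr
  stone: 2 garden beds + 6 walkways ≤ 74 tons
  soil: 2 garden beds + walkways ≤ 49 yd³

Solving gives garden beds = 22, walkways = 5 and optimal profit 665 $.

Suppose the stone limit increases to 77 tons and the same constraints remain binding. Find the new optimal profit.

686

Check each constraint at x*: equipment 93/113 (slack 20); stone 74/74 (tight); soil 49/49 (tight).
By complementary slackness, y = 0 for the non-binding constraint.
The binding rows give the dual system: 2·y_stone + 2·y_soil = 20 and 6·y_stone + 1·y_soil = 45.
Solving: y_stone = 7, y_soil = 3.
Δz = y_stone·Δb = 7 × (3) = 21, so new z* = 665 + 21 = 686.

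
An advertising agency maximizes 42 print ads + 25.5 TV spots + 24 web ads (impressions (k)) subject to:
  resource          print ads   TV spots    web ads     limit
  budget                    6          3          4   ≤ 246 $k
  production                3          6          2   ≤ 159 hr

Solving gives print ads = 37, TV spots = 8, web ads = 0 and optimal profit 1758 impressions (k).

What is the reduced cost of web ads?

At the optimum: budget uses 246 of 246 (binding); production uses 159 of 159 (binding).
From A_Bᵀ y = c: 6·y_budget + 3·y_production = 42; 3·y_budget + 6·y_production = 25.5.
Solving: y_budget = 6.5, y_production = 1.
Reduced cost of web ads: c₃ − yᵀa₃ = 24 − (6.5·4 + 1·2) = 24 − 28 = -4.

-4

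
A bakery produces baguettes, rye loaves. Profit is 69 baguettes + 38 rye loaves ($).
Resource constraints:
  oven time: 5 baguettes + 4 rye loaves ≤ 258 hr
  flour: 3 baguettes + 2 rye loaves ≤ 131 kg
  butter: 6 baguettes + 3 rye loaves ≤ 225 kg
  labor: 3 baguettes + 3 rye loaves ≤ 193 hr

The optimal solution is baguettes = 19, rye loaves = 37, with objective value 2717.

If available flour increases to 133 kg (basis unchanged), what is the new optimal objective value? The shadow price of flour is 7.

Δb = 2, so new z* = 2717 + (7)·(2) = 2717 + 14 = 2731.

2731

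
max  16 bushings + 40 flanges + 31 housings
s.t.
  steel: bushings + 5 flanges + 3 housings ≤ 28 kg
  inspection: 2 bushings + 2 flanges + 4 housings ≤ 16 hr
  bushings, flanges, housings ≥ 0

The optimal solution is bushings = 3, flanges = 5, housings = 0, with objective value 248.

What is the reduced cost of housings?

At the optimum: steel uses 28 of 28 (binding); inspection uses 16 of 16 (binding).
The binding rows give the dual system: 1·y_steel + 2·y_inspection = 16 and 5·y_steel + 2·y_inspection = 40.
→ y_steel = 6 and y_inspection = 5.
Reduced cost of housings: c₃ − yᵀa₃ = 31 − (6·3 + 5·4) = 31 − 38 = -7.

-7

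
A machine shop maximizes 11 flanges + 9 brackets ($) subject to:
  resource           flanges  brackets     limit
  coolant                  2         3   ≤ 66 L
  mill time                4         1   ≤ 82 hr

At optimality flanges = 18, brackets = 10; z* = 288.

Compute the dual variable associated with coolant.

2.5

At the optimum: coolant uses 66 of 66 (binding); mill time uses 82 of 82 (binding).
The binding rows give the dual system: 2·y_coolant + 4·y_mill time = 11 and 3·y_coolant + 1·y_mill time = 9.
This yields shadow prices y_coolant = 2.5, y_mill time = 1.5.
Shadow price of coolant = 2.5.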